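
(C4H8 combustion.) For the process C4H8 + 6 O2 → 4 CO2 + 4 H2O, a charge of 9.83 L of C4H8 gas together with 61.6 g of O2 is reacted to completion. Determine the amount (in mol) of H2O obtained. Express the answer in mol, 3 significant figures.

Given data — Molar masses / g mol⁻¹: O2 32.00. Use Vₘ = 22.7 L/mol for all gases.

1.28 mol

n(C4H8) = 9.830 / 22.7 = 0.4330 mol
n(O2) = 61.60 / 32.00 = 1.925 mol
n/ν for C4H8 = 0.4330/1 = 0.4330
n/ν for O2 = 1.925/6 = 0.3208
Smallest n/ν is O2 → limiting reagent.
n(H2O) = (4/6) × 1.925 = 1.283 mol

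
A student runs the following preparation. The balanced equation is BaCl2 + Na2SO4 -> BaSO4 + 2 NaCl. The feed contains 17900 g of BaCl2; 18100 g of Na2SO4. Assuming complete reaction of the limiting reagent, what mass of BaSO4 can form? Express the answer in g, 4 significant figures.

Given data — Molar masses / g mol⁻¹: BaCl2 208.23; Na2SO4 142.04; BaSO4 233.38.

20060 g

n(BaCl2) = 17900 / 208.23 = 85.96 mol
n(Na2SO4) = 18100 / 142.04 = 127.4 mol
n/ν for BaCl2 = 85.96/1 = 85.96
n/ν for Na2SO4 = 127.4/1 = 127.4
Smallest n/ν is BaCl2 → limiting reagent.
n(BaSO4) = (1/1) × 85.96 = 85.96 mol
mass = 85.96 × 233.38 = 20060 g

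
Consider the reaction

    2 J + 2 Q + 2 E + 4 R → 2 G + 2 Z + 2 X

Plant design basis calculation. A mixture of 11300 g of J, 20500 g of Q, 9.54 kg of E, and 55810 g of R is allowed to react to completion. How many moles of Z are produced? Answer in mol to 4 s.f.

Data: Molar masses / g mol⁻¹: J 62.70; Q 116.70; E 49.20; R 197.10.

n(J) = 11300 / 62.70 = 180.2 mol
n(Q) = 20500 / 116.70 = 175.7 mol
n(E) = 9.540×1000 / 49.20 = 193.9 mol
n(R) = 55810 / 197.10 = 283.2 mol
n/ν → J: 90.10, Q: 87.85, E: 96.95, R: 70.80; R is limiting.
n(Z) = (2/4) × 283.2 = 141.6 mol

141.6 mol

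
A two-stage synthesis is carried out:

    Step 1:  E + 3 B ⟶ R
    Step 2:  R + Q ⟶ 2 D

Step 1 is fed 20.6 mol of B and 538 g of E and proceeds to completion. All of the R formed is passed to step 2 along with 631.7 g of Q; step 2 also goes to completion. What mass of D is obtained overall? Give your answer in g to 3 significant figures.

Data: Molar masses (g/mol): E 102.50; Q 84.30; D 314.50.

3300 g

Step 1:
n(B) = 20.60 mol
n(E) = 538.0 / 102.50 = 5.249 mol
n/ν for B = 20.60/3 = 6.867
n/ν for E = 5.249/1 = 5.249
Smallest n/ν is E → limiting reagent.
n(R) produced = (1/1) × 5.249 = 5.249 mol
Step 2:
n(R) available = 5.249 mol
n(Q) = 631.7 / 84.30 = 7.493 mol
n/ν for R = 5.249/1 = 5.249
n/ν for Q = 7.493/1 = 7.493
Smallest n/ν is R → limiting reagent.
n(D) = (2/1) × 5.249 = 10.50 mol
mass = 10.50 × 314.50 = 3302 g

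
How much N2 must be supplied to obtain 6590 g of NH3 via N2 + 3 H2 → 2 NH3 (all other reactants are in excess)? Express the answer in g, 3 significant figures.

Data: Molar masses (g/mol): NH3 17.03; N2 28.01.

5420 g

n(NH3) = 6590 / 17.03 = 387.0 mol
n(N2) = (1/2) × 387.0 = 193.5 mol
mass = 193.5 × 28.01 = 5420 g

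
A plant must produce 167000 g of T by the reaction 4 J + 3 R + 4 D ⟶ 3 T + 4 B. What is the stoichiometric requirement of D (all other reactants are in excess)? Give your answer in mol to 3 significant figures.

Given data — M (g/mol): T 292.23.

762 mol

n(T) = 167000 / 292.23 = 571.5 mol
n(D) = (4/3) × 571.5 = 762.0 mol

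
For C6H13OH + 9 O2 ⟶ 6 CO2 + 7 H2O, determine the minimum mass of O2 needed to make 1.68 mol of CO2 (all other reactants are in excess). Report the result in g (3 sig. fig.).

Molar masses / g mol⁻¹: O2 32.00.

80.6 g

n(CO2) = 1.680 mol
n(O2) = (9/6) × 1.680 = 2.520 mol
mass = 2.520 × 32.00 = 80.64 g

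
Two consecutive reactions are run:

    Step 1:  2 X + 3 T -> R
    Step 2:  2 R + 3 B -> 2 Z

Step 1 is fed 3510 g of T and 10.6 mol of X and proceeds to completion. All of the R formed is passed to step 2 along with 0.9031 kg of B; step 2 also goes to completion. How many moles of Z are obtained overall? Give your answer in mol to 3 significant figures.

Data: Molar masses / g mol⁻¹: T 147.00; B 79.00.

Step 1:
n(T) = 3510 / 147.00 = 23.88 mol
n(X) = 10.60 mol
n/ν → T: 7.960, X: 5.300; X is limiting.
n(R) produced = (1/2) × 10.60 = 5.300 mol
Step 2:
n(R) available = 5.300 mol
n(B) = 0.9031×1000 / 79.00 = 11.43 mol
n/ν → R: 2.650, B: 3.810; R is limiting.
n(Z) = (2/2) × 5.300 = 5.300 mol

5.30 mol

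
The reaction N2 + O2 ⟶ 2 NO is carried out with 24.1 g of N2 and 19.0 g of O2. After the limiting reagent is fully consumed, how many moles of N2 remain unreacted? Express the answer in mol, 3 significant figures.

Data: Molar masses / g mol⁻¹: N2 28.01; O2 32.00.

n(N2) = 24.10 / 28.01 = 0.8604 mol
n(O2) = 19.00 / 32.00 = 0.5938 mol
n/ν for N2 = 0.8604/1 = 0.8604
n/ν for O2 = 0.5938/1 = 0.5938
Smallest n/ν is O2 → limiting reagent.
N2 consumed = (1/1) × 0.5938 = 0.5938 mol
N2 remaining = 0.8604 − 0.5938 = 0.2666 mol

0.267 mol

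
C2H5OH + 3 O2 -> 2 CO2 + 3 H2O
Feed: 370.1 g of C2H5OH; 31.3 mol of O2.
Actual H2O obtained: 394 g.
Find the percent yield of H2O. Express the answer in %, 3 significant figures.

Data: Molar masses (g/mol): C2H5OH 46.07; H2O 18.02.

90.7 %

n(C2H5OH) = 370.1 / 46.07 = 8.033 mol
n(O2) = 31.30 mol
n/ν → C2H5OH: 8.033, O2: 10.43; C2H5OH is limiting.
theoretical n(H2O) = (3/1) × 8.033 = 24.10 mol → 434.3 g
% yield = 394 / 434.3 × 100 = 90.72 %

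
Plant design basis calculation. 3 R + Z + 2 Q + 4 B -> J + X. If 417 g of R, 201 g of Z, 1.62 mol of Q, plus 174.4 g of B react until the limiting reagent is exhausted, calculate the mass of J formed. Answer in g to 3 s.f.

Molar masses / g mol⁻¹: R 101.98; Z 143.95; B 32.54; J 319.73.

259 g

n(R) = 417.0 / 101.98 = 4.089 mol
n(Z) = 201.0 / 143.95 = 1.396 mol
n(Q) = 1.620 mol
n(B) = 174.4 / 32.54 = 5.360 mol
n/ν → R: 1.363, Z: 1.396, Q: 0.8100, B: 1.340; Q is limiting.
n(J) = (1/2) × 1.620 = 0.8100 mol
mass = 0.8100 × 319.73 = 259.0 g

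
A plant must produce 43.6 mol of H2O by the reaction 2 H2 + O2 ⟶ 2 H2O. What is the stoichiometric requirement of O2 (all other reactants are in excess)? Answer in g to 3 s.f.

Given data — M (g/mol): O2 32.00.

698 g

n(H2O) = 43.60 mol
n(O2) = (1/2) × 43.60 = 21.80 mol
mass = 21.80 × 32.00 = 697.6 g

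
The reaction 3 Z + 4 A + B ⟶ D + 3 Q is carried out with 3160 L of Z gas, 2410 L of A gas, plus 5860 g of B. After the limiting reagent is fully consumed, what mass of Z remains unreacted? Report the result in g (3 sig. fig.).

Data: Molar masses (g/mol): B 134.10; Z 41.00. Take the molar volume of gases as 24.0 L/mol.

2310 g

n(Z) = 3160 / 24.0 = 131.7 mol
n(A) = 2410 / 24.0 = 100.4 mol
n(B) = 5860 / 134.10 = 43.70 mol
n/ν for Z = 131.7/3 = 43.90
n/ν for A = 100.4/4 = 25.10
n/ν for B = 43.70/1 = 43.70
Smallest n/ν is A → limiting reagent.
Z consumed = (3/4) × 100.4 = 75.30 mol
Z remaining = 131.7 − 75.30 = 56.40 mol
mass = 56.40 × 41.00 = 2312 g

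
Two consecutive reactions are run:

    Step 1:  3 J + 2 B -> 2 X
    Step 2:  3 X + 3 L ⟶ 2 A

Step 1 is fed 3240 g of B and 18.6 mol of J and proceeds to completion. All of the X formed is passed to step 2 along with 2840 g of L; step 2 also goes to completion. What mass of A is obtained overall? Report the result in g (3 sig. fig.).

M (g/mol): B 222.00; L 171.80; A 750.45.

6200 g

Step 1:
n(B) = 3240 / 222.00 = 14.59 mol
n(J) = 18.60 mol
n/ν for B = 14.59/2 = 7.295
n/ν for J = 18.60/3 = 6.200
Smallest n/ν is J → limiting reagent.
n(X) produced = (2/3) × 18.60 = 12.40 mol
Step 2:
n(X) available = 12.40 mol
n(L) = 2840 / 171.80 = 16.53 mol
n/ν for X = 12.40/3 = 4.133
n/ν for L = 16.53/3 = 5.510
Smallest n/ν is X → limiting reagent.
n(A) = (2/3) × 12.40 = 8.267 mol
mass = 8.267 × 750.45 = 6204 g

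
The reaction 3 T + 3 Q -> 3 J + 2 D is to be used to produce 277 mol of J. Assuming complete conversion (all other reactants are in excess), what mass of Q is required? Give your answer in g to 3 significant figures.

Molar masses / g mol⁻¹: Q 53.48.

14800 g

n(J) = 277.0 mol
n(Q) = (3/3) × 277.0 = 277.0 mol
mass = 277.0 × 53.48 = 14810 g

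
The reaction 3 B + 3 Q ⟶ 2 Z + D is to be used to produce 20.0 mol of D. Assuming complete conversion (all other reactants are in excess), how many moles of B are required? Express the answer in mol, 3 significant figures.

60.0 mol

n(D) = 20.00 mol
n(B) = (3/1) × 20.00 = 60.00 mol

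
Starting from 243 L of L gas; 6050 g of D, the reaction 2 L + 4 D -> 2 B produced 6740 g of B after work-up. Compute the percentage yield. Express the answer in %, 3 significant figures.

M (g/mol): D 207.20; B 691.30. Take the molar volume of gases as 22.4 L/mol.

89.9 %

n(L) = 243.0 / 22.4 = 10.85 mol
n(D) = 6050 / 207.20 = 29.20 mol
n/ν → L: 5.425, D: 7.300; L is limiting.
theoretical n(B) = (2/2) × 10.85 = 10.85 mol → 7501 g
% yield = 6740 / 7501 × 100 = 89.85 %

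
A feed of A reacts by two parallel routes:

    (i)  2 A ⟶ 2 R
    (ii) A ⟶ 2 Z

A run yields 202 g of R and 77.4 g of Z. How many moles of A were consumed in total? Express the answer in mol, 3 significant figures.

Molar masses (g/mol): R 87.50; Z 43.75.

n(R) = 202 / 87.50 = 2.309 mol
n(Z) = 77.4 / 43.75 = 1.769 mol
n(A) via (i) = (2/2)×2.309 = 2.309 mol
n(A) via (ii) = (1/2)×1.769 = 0.8845 mol
total n(A) = 2.309 + 0.8845 = 3.194 mol

3.19 mol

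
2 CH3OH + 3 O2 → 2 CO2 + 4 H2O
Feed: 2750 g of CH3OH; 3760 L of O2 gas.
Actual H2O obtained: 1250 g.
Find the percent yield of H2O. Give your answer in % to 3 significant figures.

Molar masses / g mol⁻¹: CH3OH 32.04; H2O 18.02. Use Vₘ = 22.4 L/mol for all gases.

40.4 %

n(CH3OH) = 2750 / 32.04 = 85.83 mol
n(O2) = 3760 / 22.4 = 167.9 mol
n/ν for CH3OH = 85.83/2 = 42.92
n/ν for O2 = 167.9/3 = 55.97
Smallest n/ν is CH3OH → limiting reagent.
theoretical n(H2O) = (4/2) × 85.83 = 171.7 mol → 3094 g
% yield = 1250 / 3094 × 100 = 40.40 %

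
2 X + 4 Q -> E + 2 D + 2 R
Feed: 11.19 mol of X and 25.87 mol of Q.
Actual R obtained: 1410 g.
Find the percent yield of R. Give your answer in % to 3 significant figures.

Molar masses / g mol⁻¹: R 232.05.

n(X) = 11.19 mol
n(Q) = 25.87 mol
n/ν for X = 11.19/2 = 5.595
n/ν for Q = 25.87/4 = 6.468
Smallest n/ν is X → limiting reagent.
theoretical n(R) = (2/2) × 11.19 = 11.19 mol → 2597 g
% yield = 1410 / 2597 × 100 = 54.29 %

54.3 %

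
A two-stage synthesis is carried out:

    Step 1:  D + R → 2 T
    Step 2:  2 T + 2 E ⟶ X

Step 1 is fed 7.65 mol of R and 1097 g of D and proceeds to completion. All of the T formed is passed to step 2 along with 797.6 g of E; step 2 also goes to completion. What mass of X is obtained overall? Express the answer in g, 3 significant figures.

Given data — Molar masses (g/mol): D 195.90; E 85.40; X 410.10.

Step 1:
n(R) = 7.650 mol
n(D) = 1097 / 195.90 = 5.600 mol
n/ν for R = 7.650/1 = 7.650
n/ν for D = 5.600/1 = 5.600
Smallest n/ν is D → limiting reagent.
n(T) produced = (2/1) × 5.600 = 11.20 mol
Step 2:
n(T) available = 11.20 mol
n(E) = 797.6 / 85.40 = 9.340 mol
n/ν for T = 11.20/2 = 5.600
n/ν for E = 9.340/2 = 4.670
Smallest n/ν is E → limiting reagent.
n(X) = (1/2) × 9.340 = 4.670 mol
mass = 4.670 × 410.10 = 1915 g

1920 g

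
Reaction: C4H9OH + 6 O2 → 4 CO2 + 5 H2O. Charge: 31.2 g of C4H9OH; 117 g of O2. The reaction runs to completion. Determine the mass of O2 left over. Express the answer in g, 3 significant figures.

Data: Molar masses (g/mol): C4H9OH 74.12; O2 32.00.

36.2 g

n(C4H9OH) = 31.20 / 74.12 = 0.4209 mol
n(O2) = 117.0 / 32.00 = 3.656 mol
n/ν for C4H9OH = 0.4209/1 = 0.4209
n/ν for O2 = 3.656/6 = 0.6093
Smallest n/ν is C4H9OH → limiting reagent.
O2 consumed = (6/1) × 0.4209 = 2.525 mol
O2 remaining = 3.656 − 2.525 = 1.131 mol
mass = 1.131 × 32.00 = 36.19 g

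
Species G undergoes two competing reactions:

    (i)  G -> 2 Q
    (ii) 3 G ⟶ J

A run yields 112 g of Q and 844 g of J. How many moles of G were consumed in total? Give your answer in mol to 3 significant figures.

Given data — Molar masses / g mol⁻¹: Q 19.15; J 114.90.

n(Q) = 112 / 19.15 = 5.849 mol
n(J) = 844 / 114.90 = 7.346 mol
n(G) via (i) = (1/2)×5.849 = 2.925 mol
n(G) via (ii) = (3/1)×7.346 = 22.04 mol
total n(G) = 2.925 + 22.04 = 24.97 mol

25.0 mol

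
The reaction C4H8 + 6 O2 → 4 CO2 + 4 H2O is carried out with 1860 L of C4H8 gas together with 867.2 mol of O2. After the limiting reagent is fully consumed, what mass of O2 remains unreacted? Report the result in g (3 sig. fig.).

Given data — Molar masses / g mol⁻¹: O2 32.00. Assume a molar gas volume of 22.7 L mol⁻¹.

12000 g

n(C4H8) = 1860 / 22.7 = 81.94 mol
n(O2) = 867.2 mol
n/ν → C4H8: 81.94, O2: 144.5; C4H8 is limiting.
O2 consumed = (6/1) × 81.94 = 491.6 mol
O2 remaining = 867.2 − 491.6 = 375.6 mol
mass = 375.6 × 32.00 = 12020 g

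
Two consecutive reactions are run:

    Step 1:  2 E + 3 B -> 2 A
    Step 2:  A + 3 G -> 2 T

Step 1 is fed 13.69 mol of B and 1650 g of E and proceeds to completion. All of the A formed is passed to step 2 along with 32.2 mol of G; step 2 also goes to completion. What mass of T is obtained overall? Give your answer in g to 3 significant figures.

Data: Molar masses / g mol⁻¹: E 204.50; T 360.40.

Step 1:
n(B) = 13.69 mol
n(E) = 1650 / 204.50 = 8.068 mol
n/ν for B = 13.69/3 = 4.563
n/ν for E = 8.068/2 = 4.034
Smallest n/ν is E → limiting reagent.
n(A) produced = (2/2) × 8.068 = 8.068 mol
Step 2:
n(A) available = 8.068 mol
n(G) = 32.20 mol
n/ν for A = 8.068/1 = 8.068
n/ν for G = 32.20/3 = 10.73
Smallest n/ν is A → limiting reagent.
n(T) = (2/1) × 8.068 = 16.14 mol
mass = 16.14 × 360.40 = 5817 g

5820 g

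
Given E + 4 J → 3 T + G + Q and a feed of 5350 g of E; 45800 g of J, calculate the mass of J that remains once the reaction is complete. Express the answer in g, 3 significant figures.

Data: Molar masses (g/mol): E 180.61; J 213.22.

20500 g

n(E) = 5350 / 180.61 = 29.62 mol
n(J) = 45800 / 213.22 = 214.8 mol
n/ν for E = 29.62/1 = 29.62
n/ν for J = 214.8/4 = 53.70
Smallest n/ν is E → limiting reagent.
J consumed = (4/1) × 29.62 = 118.5 mol
J remaining = 214.8 − 118.5 = 96.30 mol
mass = 96.30 × 213.22 = 20530 g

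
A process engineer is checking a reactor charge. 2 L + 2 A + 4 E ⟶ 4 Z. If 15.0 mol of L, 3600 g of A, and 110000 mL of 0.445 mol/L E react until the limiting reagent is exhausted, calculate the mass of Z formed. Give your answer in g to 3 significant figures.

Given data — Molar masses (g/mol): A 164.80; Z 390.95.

n(L) = 15.00 mol
n(A) = 3600 / 164.80 = 21.84 mol
n(E) = 0.445 × 110000/1000 = 48.95 mol
n/ν for L = 15.00/2 = 7.500
n/ν for A = 21.84/2 = 10.92
n/ν for E = 48.95/4 = 12.24
Smallest n/ν is L → limiting reagent.
n(Z) = (4/2) × 15.00 = 30.00 mol
mass = 30.00 × 390.95 = 11730 g

11700 g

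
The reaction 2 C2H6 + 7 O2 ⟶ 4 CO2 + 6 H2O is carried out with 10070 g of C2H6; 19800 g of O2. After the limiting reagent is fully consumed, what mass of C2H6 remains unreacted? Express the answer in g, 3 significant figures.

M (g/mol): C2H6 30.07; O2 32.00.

n(C2H6) = 10070 / 30.07 = 334.9 mol
n(O2) = 19800 / 32.00 = 618.8 mol
n/ν for C2H6 = 334.9/2 = 167.5
n/ν for O2 = 618.8/7 = 88.40
Smallest n/ν is O2 → limiting reagent.
C2H6 consumed = (2/7) × 618.8 = 176.8 mol
C2H6 remaining = 334.9 − 176.8 = 158.1 mol
mass = 158.1 × 30.07 = 4754 g

4750 g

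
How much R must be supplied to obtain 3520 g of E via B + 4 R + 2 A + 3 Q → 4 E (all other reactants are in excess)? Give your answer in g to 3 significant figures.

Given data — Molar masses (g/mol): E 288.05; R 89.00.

n(E) = 3520 / 288.05 = 12.22 mol
n(R) = (4/4) × 12.22 = 12.22 mol
mass = 12.22 × 89.00 = 1088 g

1090 g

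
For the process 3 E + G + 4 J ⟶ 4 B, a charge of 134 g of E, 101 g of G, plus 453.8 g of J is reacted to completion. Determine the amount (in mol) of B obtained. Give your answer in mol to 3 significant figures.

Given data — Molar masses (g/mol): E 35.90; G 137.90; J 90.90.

n(E) = 134.0 / 35.90 = 3.733 mol
n(G) = 101.0 / 137.90 = 0.7324 mol
n(J) = 453.8 / 90.90 = 4.992 mol
n/ν → E: 1.244, G: 0.7324, J: 1.248; G is limiting.
n(B) = (4/1) × 0.7324 = 2.930 mol

2.93 mol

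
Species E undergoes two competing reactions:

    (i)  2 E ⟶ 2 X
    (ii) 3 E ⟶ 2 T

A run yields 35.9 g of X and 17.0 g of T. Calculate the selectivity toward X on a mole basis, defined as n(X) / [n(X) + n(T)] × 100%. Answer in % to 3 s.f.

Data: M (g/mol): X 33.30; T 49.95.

76.0 %

n(X) = 35.9 / 33.30 = 1.078 mol
n(T) = 17.0 / 49.95 = 0.3403 mol
selectivity = 1.078/(1.078+0.3403) × 100 = 76.01 %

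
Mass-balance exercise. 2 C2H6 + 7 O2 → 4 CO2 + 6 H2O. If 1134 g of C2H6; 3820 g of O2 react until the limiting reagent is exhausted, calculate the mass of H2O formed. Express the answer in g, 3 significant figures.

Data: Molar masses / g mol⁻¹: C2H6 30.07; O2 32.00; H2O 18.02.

1840 g

n(C2H6) = 1134 / 30.07 = 37.71 mol
n(O2) = 3820 / 32.00 = 119.4 mol
n/ν → C2H6: 18.86, O2: 17.06; O2 is limiting.
n(H2O) = (6/7) × 119.4 = 102.3 mol
mass = 102.3 × 18.02 = 1843 g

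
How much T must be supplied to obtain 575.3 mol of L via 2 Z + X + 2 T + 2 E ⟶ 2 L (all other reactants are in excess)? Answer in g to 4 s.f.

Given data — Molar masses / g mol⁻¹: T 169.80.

n(L) = 575.3 mol
n(T) = (2/2) × 575.3 = 575.3 mol
mass = 575.3 × 169.80 = 97690 g

97690 g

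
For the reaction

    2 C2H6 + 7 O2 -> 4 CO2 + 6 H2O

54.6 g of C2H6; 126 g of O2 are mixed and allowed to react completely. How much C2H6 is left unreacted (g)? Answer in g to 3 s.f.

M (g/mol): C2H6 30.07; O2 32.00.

n(C2H6) = 54.60 / 30.07 = 1.816 mol
n(O2) = 126.0 / 32.00 = 3.938 mol
n/ν for C2H6 = 1.816/2 = 0.9080
n/ν for O2 = 3.938/7 = 0.5626
Smallest n/ν is O2 → limiting reagent.
C2H6 consumed = (2/7) × 3.938 = 1.125 mol
C2H6 remaining = 1.816 − 1.125 = 0.6910 mol
mass = 0.6910 × 30.07 = 20.78 g

20.8 g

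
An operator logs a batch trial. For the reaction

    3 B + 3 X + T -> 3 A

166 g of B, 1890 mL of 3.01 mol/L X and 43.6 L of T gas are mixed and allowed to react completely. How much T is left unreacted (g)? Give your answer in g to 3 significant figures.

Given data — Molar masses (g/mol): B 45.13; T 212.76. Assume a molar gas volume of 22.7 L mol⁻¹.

148 g

n(B) = 166.0 / 45.13 = 3.678 mol
n(X) = 3.01 × 1890/1000 = 5.689 mol
n(T) = 43.60 / 22.7 = 1.921 mol
n/ν → B: 1.226, X: 1.896, T: 1.921; B is limiting.
T consumed = (1/3) × 3.678 = 1.226 mol
T remaining = 1.921 − 1.226 = 0.6950 mol
mass = 0.6950 × 212.76 = 147.9 g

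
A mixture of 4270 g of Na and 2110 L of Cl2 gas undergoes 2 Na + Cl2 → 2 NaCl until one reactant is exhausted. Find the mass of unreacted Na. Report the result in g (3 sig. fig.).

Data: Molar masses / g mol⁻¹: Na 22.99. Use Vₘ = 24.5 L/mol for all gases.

310 g

n(Na) = 4270 / 22.99 = 185.7 mol
n(Cl2) = 2110 / 24.5 = 86.12 mol
n/ν for Na = 185.7/2 = 92.85
n/ν for Cl2 = 86.12/1 = 86.12
Smallest n/ν is Cl2 → limiting reagent.
Na consumed = (2/1) × 86.12 = 172.2 mol
Na remaining = 185.7 − 172.2 = 13.50 mol
mass = 13.50 × 22.99 = 310.4 g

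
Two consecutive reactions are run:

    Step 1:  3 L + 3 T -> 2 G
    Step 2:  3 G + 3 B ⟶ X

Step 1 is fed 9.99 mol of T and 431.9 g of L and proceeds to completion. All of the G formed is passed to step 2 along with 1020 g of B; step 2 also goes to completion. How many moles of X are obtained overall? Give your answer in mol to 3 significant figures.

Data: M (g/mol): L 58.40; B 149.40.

1.64 mol

Step 1:
n(T) = 9.990 mol
n(L) = 431.9 / 58.40 = 7.396 mol
n/ν for T = 9.990/3 = 3.330
n/ν for L = 7.396/3 = 2.465
Smallest n/ν is L → limiting reagent.
n(G) produced = (2/3) × 7.396 = 4.931 mol
Step 2:
n(G) available = 4.931 mol
n(B) = 1020 / 149.40 = 6.827 mol
n/ν for G = 4.931/3 = 1.644
n/ν for B = 6.827/3 = 2.276
Smallest n/ν is G → limiting reagent.
n(X) = (1/3) × 4.931 = 1.644 mol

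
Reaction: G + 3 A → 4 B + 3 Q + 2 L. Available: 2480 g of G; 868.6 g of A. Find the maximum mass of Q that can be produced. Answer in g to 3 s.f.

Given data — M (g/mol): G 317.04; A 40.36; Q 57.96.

n(G) = 2480 / 317.04 = 7.822 mol
n(A) = 868.6 / 40.36 = 21.52 mol
n/ν → G: 7.822, A: 7.173; A is limiting.
n(Q) = (3/3) × 21.52 = 21.52 mol
mass = 21.52 × 57.96 = 1247 g

1250 g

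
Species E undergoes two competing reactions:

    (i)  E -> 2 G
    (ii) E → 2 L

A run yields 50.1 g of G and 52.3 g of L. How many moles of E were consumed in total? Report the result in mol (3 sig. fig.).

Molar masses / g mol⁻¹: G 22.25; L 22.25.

n(G) = 50.1 / 22.25 = 2.252 mol
n(L) = 52.3 / 22.25 = 2.351 mol
n(E) via (i) = (1/2)×2.252 = 1.126 mol
n(E) via (ii) = (1/2)×2.351 = 1.176 mol
total n(E) = 1.126 + 1.176 = 2.302 mol

2.30 mol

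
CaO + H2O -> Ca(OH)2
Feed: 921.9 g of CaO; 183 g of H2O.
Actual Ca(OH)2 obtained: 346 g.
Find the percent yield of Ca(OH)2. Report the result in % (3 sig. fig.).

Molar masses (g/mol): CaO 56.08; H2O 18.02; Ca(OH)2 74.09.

n(CaO) = 921.9 / 56.08 = 16.44 mol
n(H2O) = 183.0 / 18.02 = 10.16 mol
n/ν → CaO: 16.44, H2O: 10.16; H2O is limiting.
theoretical n(Ca(OH)2) = (1/1) × 10.16 = 10.16 mol → 752.8 g
% yield = 346 / 752.8 × 100 = 45.96 %

46.0 %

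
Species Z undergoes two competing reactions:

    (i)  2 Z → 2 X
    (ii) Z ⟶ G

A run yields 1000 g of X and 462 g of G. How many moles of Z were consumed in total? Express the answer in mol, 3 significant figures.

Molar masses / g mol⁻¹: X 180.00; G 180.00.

8.12 mol

n(X) = 1000 / 180.00 = 5.556 mol
n(G) = 462 / 180.00 = 2.567 mol
n(Z) via (i) = (2/2)×5.556 = 5.556 mol
n(Z) via (ii) = (1/1)×2.567 = 2.567 mol
total n(Z) = 5.556 + 2.567 = 8.123 mol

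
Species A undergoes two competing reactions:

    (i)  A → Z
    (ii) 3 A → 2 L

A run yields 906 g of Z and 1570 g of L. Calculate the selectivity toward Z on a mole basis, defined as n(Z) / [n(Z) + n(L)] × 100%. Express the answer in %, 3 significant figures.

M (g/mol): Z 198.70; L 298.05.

46.4 %

n(Z) = 906 / 198.70 = 4.560 mol
n(L) = 1570 / 298.05 = 5.268 mol
selectivity = 4.560/(4.560+5.268) × 100 = 46.40 %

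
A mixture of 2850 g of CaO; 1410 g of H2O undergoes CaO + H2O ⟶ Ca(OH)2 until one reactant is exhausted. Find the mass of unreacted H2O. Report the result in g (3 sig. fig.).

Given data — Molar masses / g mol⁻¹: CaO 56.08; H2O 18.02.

494 g

n(CaO) = 2850 / 56.08 = 50.82 mol
n(H2O) = 1410 / 18.02 = 78.25 mol
n/ν for CaO = 50.82/1 = 50.82
n/ν for H2O = 78.25/1 = 78.25
Smallest n/ν is CaO → limiting reagent.
H2O consumed = (1/1) × 50.82 = 50.82 mol
H2O remaining = 78.25 − 50.82 = 27.43 mol
mass = 27.43 × 18.02 = 494.3 g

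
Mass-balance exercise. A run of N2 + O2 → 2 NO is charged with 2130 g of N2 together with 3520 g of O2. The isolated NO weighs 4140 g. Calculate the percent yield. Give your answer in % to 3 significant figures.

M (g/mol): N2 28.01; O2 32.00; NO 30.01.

n(N2) = 2130 / 28.01 = 76.04 mol
n(O2) = 3520 / 32.00 = 110.0 mol
n/ν for N2 = 76.04/1 = 76.04
n/ν for O2 = 110.0/1 = 110.0
Smallest n/ν is N2 → limiting reagent.
theoretical n(NO) = (2/1) × 76.04 = 152.1 mol → 4565 g
% yield = 4140 / 4565 × 100 = 90.69 %

90.7 %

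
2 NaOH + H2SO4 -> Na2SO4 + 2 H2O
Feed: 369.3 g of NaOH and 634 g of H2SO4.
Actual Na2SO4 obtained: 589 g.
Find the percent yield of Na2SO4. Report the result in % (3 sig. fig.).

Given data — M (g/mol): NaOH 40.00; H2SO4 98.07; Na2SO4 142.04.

89.8 %

n(NaOH) = 369.3 / 40.00 = 9.233 mol
n(H2SO4) = 634.0 / 98.07 = 6.465 mol
n/ν for NaOH = 9.233/2 = 4.617
n/ν for H2SO4 = 6.465/1 = 6.465
Smallest n/ν is NaOH → limiting reagent.
theoretical n(Na2SO4) = (1/2) × 9.233 = 4.617 mol → 655.8 g
% yield = 589 / 655.8 × 100 = 89.81 %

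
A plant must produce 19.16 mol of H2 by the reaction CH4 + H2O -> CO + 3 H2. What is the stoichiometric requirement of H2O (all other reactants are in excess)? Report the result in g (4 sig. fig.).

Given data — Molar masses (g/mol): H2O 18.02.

n(H2) = 19.16 mol
n(H2O) = (1/3) × 19.16 = 6.387 mol
mass = 6.387 × 18.02 = 115.1 g

115.1 g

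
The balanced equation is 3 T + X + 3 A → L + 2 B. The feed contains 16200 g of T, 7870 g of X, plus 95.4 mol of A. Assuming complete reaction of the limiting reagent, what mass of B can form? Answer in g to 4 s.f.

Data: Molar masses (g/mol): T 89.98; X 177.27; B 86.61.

5508 g

n(T) = 16200 / 89.98 = 180.0 mol
n(X) = 7870 / 177.27 = 44.40 mol
n(A) = 95.40 mol
n/ν → T: 60.00, X: 44.40, A: 31.80; A is limiting.
n(B) = (2/3) × 95.40 = 63.60 mol
mass = 63.60 × 86.61 = 5508 g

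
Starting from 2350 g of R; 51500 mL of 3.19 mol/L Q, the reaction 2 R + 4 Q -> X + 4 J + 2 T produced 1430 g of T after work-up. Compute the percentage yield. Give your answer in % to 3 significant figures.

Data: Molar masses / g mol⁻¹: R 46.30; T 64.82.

43.5 %

n(R) = 2350 / 46.30 = 50.76 mol
n(Q) = 3.19 × 51500/1000 = 164.3 mol
n/ν for R = 50.76/2 = 25.38
n/ν for Q = 164.3/4 = 41.08
Smallest n/ν is R → limiting reagent.
theoretical n(T) = (2/2) × 50.76 = 50.76 mol → 3290 g
% yield = 1430 / 3290 × 100 = 43.47 %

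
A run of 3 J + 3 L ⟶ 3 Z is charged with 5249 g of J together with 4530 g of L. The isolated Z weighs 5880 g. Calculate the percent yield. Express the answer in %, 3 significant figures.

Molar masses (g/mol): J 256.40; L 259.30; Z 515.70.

65.3 %

n(J) = 5249 / 256.40 = 20.47 mol
n(L) = 4530 / 259.30 = 17.47 mol
n/ν for J = 20.47/3 = 6.823
n/ν for L = 17.47/3 = 5.823
Smallest n/ν is L → limiting reagent.
theoretical n(Z) = (3/3) × 17.47 = 17.47 mol → 9009 g
% yield = 5880 / 9009 × 100 = 65.27 %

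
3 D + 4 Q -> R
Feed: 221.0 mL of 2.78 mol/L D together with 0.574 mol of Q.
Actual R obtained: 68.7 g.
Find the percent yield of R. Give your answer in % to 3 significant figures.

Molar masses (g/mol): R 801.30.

59.7 %

n(D) = 2.78 × 221.0/1000 = 0.6144 mol
n(Q) = 0.5740 mol
n/ν for D = 0.6144/3 = 0.2048
n/ν for Q = 0.5740/4 = 0.1435
Smallest n/ν is Q → limiting reagent.
theoretical n(R) = (1/4) × 0.5740 = 0.1435 mol → 115.0 g
% yield = 68.7 / 115.0 × 100 = 59.74 %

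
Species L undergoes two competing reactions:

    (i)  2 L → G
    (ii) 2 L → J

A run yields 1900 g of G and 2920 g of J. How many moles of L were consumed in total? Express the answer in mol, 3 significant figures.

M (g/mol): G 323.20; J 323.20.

n(G) = 1900 / 323.20 = 5.879 mol
n(J) = 2920 / 323.20 = 9.035 mol
n(L) via (i) = (2/1)×5.879 = 11.76 mol
n(L) via (ii) = (2/1)×9.035 = 18.07 mol
total n(L) = 11.76 + 18.07 = 29.83 mol

29.8 mol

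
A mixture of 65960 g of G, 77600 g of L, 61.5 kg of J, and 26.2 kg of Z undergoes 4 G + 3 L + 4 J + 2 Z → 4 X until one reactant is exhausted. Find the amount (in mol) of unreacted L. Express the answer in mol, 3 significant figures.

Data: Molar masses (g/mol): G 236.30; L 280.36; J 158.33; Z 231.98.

n(G) = 65960 / 236.30 = 279.1 mol
n(L) = 77600 / 280.36 = 276.8 mol
n(J) = 61.50×1000 / 158.33 = 388.4 mol
n(Z) = 26.20×1000 / 231.98 = 112.9 mol
n/ν for G = 279.1/4 = 69.78
n/ν for L = 276.8/3 = 92.27
n/ν for J = 388.4/4 = 97.10
n/ν for Z = 112.9/2 = 56.45
Smallest n/ν is Z → limiting reagent.
L consumed = (3/2) × 112.9 = 169.4 mol
L remaining = 276.8 − 169.4 = 107.4 mol

107 mol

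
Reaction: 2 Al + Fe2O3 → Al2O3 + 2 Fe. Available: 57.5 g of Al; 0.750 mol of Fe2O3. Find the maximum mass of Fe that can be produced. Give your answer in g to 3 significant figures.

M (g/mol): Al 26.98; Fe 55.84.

83.8 g

n(Al) = 57.50 / 26.98 = 2.131 mol
n(Fe2O3) = 0.7500 mol
n/ν → Al: 1.066, Fe2O3: 0.7500; Fe2O3 is limiting.
n(Fe) = (2/1) × 0.7500 = 1.500 mol
mass = 1.500 × 55.84 = 83.76 g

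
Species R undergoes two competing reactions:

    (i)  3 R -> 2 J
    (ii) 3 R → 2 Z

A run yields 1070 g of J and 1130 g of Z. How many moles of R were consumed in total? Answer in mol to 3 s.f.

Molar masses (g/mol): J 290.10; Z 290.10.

11.4 mol

n(J) = 1070 / 290.10 = 3.688 mol
n(Z) = 1130 / 290.10 = 3.895 mol
n(R) via (i) = (3/2)×3.688 = 5.532 mol
n(R) via (ii) = (3/2)×3.895 = 5.843 mol
total n(R) = 5.532 + 5.843 = 11.38 mol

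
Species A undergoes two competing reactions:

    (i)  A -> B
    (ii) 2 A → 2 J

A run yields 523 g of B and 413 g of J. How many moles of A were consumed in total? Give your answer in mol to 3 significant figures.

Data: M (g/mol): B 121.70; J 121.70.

7.69 mol

n(B) = 523 / 121.70 = 4.297 mol
n(J) = 413 / 121.70 = 3.394 mol
n(A) via (i) = (1/1)×4.297 = 4.297 mol
n(A) via (ii) = (2/2)×3.394 = 3.394 mol
total n(A) = 4.297 + 3.394 = 7.691 mol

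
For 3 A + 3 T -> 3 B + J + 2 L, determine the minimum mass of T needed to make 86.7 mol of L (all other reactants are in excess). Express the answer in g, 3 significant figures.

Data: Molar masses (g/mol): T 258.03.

n(L) = 86.70 mol
n(T) = (3/2) × 86.70 = 130.1 mol
mass = 130.1 × 258.03 = 33570 g

33600 g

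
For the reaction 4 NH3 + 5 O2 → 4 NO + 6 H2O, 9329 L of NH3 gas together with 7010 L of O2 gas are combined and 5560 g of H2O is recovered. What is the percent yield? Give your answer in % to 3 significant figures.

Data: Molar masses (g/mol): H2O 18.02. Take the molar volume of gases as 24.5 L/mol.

89.9 %

n(NH3) = 9329 / 24.5 = 380.8 mol
n(O2) = 7010 / 24.5 = 286.1 mol
n/ν for NH3 = 380.8/4 = 95.20
n/ν for O2 = 286.1/5 = 57.22
Smallest n/ν is O2 → limiting reagent.
theoretical n(H2O) = (6/5) × 286.1 = 343.3 mol → 6186 g
% yield = 5560 / 6186 × 100 = 89.88 %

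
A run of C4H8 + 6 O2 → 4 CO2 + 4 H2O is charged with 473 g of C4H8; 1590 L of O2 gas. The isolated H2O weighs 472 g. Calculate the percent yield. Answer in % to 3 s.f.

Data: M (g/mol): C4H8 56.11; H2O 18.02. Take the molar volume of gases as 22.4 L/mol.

n(C4H8) = 473.0 / 56.11 = 8.430 mol
n(O2) = 1590 / 22.4 = 70.98 mol
n/ν for C4H8 = 8.430/1 = 8.430
n/ν for O2 = 70.98/6 = 11.83
Smallest n/ν is C4H8 → limiting reagent.
theoretical n(H2O) = (4/1) × 8.430 = 33.72 mol → 607.6 g
% yield = 472 / 607.6 × 100 = 77.68 %

77.7 %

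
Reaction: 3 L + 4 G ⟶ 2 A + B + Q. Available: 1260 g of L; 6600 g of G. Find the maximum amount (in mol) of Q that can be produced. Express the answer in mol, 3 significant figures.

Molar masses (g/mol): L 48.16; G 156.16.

8.72 mol

n(L) = 1260 / 48.16 = 26.16 mol
n(G) = 6600 / 156.16 = 42.26 mol
n/ν for L = 26.16/3 = 8.720
n/ν for G = 42.26/4 = 10.57
Smallest n/ν is L → limiting reagent.
n(Q) = (1/3) × 26.16 = 8.720 mol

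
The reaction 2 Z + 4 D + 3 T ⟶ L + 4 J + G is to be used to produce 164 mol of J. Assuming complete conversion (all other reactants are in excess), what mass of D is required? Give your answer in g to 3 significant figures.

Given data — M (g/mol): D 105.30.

n(J) = 164.0 mol
n(D) = (4/4) × 164.0 = 164.0 mol
mass = 164.0 × 105.30 = 17270 g

17300 g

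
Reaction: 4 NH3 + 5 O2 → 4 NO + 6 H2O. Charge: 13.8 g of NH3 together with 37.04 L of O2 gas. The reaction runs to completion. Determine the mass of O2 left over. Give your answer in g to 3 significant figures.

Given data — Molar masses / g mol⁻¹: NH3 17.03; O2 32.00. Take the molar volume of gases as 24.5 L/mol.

16.0 g

n(NH3) = 13.80 / 17.03 = 0.8103 mol
n(O2) = 37.04 / 24.5 = 1.512 mol
n/ν → NH3: 0.2026, O2: 0.3024; NH3 is limiting.
O2 consumed = (5/4) × 0.8103 = 1.013 mol
O2 remaining = 1.512 − 1.013 = 0.4990 mol
mass = 0.4990 × 32.00 = 15.97 g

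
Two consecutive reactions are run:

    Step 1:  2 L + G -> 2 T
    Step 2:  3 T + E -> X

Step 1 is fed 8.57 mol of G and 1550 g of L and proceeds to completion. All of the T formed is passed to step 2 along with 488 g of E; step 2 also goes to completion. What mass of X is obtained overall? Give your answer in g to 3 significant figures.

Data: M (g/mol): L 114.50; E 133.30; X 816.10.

Step 1:
n(G) = 8.570 mol
n(L) = 1550 / 114.50 = 13.54 mol
n/ν for G = 8.570/1 = 8.570
n/ν for L = 13.54/2 = 6.770
Smallest n/ν is L → limiting reagent.
n(T) produced = (2/2) × 13.54 = 13.54 mol
Step 2:
n(T) available = 13.54 mol
n(E) = 488.0 / 133.30 = 3.661 mol
n/ν for T = 13.54/3 = 4.513
n/ν for E = 3.661/1 = 3.661
Smallest n/ν is E → limiting reagent.
n(X) = (1/1) × 3.661 = 3.661 mol
mass = 3.661 × 816.10 = 2988 g

2990 g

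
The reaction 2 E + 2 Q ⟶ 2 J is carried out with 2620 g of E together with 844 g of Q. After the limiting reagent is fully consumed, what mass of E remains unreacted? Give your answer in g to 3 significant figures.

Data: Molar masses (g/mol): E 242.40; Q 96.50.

500 g

n(E) = 2620 / 242.40 = 10.81 mol
n(Q) = 844.0 / 96.50 = 8.746 mol
n/ν → E: 5.405, Q: 4.373; Q is limiting.
E consumed = (2/2) × 8.746 = 8.746 mol
E remaining = 10.81 − 8.746 = 2.064 mol
mass = 2.064 × 242.40 = 500.3 g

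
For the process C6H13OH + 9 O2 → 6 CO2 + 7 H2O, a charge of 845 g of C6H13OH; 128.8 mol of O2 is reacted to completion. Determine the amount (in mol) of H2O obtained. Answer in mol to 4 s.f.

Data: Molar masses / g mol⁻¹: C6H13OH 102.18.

57.89 mol

n(C6H13OH) = 845.0 / 102.18 = 8.270 mol
n(O2) = 128.8 mol
n/ν → C6H13OH: 8.270, O2: 14.31; C6H13OH is limiting.
n(H2O) = (7/1) × 8.270 = 57.89 mol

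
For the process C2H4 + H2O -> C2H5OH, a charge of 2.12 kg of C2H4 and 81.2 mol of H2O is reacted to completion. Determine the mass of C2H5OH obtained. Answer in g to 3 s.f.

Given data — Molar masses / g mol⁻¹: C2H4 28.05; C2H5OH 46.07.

3480 g

n(C2H4) = 2.120×1000 / 28.05 = 75.58 mol
n(H2O) = 81.20 mol
n/ν → C2H4: 75.58, H2O: 81.20; C2H4 is limiting.
n(C2H5OH) = (1/1) × 75.58 = 75.58 mol
mass = 75.58 × 46.07 = 3482 g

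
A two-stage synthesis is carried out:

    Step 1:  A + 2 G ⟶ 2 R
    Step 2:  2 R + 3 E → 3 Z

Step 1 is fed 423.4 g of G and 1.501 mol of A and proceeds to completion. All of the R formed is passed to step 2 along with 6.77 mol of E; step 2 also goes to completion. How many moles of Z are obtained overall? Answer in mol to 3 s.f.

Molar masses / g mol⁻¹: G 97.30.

Step 1:
n(G) = 423.4 / 97.30 = 4.351 mol
n(A) = 1.501 mol
n/ν → G: 2.176, A: 1.501; A is limiting.
n(R) produced = (2/1) × 1.501 = 3.002 mol
Step 2:
n(R) available = 3.002 mol
n(E) = 6.770 mol
n/ν → R: 1.501, E: 2.257; R is limiting.
n(Z) = (3/2) × 3.002 = 4.503 mol

4.50 mol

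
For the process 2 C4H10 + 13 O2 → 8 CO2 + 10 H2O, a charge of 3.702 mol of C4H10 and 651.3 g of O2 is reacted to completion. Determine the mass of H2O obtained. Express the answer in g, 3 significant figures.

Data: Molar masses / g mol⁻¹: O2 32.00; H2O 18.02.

n(C4H10) = 3.702 mol
n(O2) = 651.3 / 32.00 = 20.35 mol
n/ν → C4H10: 1.851, O2: 1.565; O2 is limiting.
n(H2O) = (10/13) × 20.35 = 15.65 mol
mass = 15.65 × 18.02 = 282.0 g

282 g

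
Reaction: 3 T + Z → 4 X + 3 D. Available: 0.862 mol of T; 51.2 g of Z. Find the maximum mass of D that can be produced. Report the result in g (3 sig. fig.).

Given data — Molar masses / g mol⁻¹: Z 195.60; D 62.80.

49.3 g

n(T) = 0.8620 mol
n(Z) = 51.20 / 195.60 = 0.2618 mol
n/ν for T = 0.8620/3 = 0.2873
n/ν for Z = 0.2618/1 = 0.2618
Smallest n/ν is Z → limiting reagent.
n(D) = (3/1) × 0.2618 = 0.7854 mol
mass = 0.7854 × 62.80 = 49.32 g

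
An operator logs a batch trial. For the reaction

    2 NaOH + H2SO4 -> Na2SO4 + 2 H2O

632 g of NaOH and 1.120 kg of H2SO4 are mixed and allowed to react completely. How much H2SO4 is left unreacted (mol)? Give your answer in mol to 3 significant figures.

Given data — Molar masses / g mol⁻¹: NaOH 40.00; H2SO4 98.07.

n(NaOH) = 632.0 / 40.00 = 15.80 mol
n(H2SO4) = 1.120×1000 / 98.07 = 11.42 mol
n/ν → NaOH: 7.900, H2SO4: 11.42; NaOH is limiting.
H2SO4 consumed = (1/2) × 15.80 = 7.900 mol
H2SO4 remaining = 11.42 − 7.900 = 3.520 mol

3.52 mol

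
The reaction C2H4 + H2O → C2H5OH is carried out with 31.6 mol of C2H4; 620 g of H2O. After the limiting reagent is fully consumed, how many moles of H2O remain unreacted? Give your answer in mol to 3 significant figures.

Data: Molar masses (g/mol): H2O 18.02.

n(C2H4) = 31.60 mol
n(H2O) = 620.0 / 18.02 = 34.41 mol
n/ν → C2H4: 31.60, H2O: 34.41; C2H4 is limiting.
H2O consumed = (1/1) × 31.60 = 31.60 mol
H2O remaining = 34.41 − 31.60 = 2.810 mol

2.81 mol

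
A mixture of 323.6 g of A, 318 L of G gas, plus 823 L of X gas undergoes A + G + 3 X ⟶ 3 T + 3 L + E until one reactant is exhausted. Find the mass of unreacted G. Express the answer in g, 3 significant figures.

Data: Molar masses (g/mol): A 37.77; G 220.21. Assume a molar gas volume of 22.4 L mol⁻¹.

n(A) = 323.6 / 37.77 = 8.568 mol
n(G) = 318.0 / 22.4 = 14.20 mol
n(X) = 823.0 / 22.4 = 36.74 mol
n/ν for A = 8.568/1 = 8.568
n/ν for G = 14.20/1 = 14.20
n/ν for X = 36.74/3 = 12.25
Smallest n/ν is A → limiting reagent.
G consumed = (1/1) × 8.568 = 8.568 mol
G remaining = 14.20 − 8.568 = 5.632 mol
mass = 5.632 × 220.21 = 1240 g

1240 g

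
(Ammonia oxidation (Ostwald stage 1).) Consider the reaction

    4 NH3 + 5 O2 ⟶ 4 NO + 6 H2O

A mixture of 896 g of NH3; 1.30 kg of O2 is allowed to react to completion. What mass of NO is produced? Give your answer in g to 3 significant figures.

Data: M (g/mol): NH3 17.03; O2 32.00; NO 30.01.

975 g

n(NH3) = 896.0 / 17.03 = 52.61 mol
n(O2) = 1.300×1000 / 32.00 = 40.63 mol
n/ν for NH3 = 52.61/4 = 13.15
n/ν for O2 = 40.63/5 = 8.126
Smallest n/ν is O2 → limiting reagent.
n(NO) = (4/5) × 40.63 = 32.50 mol
mass = 32.50 × 30.01 = 975.3 g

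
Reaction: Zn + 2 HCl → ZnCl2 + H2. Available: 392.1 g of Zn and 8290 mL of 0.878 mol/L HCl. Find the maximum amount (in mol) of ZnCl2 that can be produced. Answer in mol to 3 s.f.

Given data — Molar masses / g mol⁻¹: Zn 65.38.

n(Zn) = 392.1 / 65.38 = 5.997 mol
n(HCl) = 0.878 × 8290/1000 = 7.279 mol
n/ν → Zn: 5.997, HCl: 3.640; HCl is limiting.
n(ZnCl2) = (1/2) × 7.279 = 3.640 mol

3.64 mol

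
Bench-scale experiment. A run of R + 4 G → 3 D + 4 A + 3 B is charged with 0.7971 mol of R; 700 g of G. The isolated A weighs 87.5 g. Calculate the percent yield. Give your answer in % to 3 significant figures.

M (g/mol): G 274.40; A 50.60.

67.8 %

n(R) = 0.7971 mol
n(G) = 700.0 / 274.40 = 2.551 mol
n/ν → R: 0.7971, G: 0.6378; G is limiting.
theoretical n(A) = (4/4) × 2.551 = 2.551 mol → 129.1 g
% yield = 87.5 / 129.1 × 100 = 67.78 %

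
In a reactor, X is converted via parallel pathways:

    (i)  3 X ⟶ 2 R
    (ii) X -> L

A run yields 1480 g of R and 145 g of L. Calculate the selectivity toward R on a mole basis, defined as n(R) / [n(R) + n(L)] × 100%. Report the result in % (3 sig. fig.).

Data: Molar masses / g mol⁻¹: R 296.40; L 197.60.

87.2 %

n(R) = 1480 / 296.40 = 4.993 mol
n(L) = 145 / 197.60 = 0.7338 mol
selectivity = 4.993/(4.993+0.7338) × 100 = 87.19 %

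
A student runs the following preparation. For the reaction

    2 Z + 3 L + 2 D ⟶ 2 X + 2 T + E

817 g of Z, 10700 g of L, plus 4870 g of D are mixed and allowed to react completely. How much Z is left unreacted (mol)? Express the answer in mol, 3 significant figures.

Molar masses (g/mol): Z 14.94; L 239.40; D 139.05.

n(Z) = 817.0 / 14.94 = 54.69 mol
n(L) = 10700 / 239.40 = 44.70 mol
n(D) = 4870 / 139.05 = 35.02 mol
n/ν → Z: 27.35, L: 14.90, D: 17.51; L is limiting.
Z consumed = (2/3) × 44.70 = 29.80 mol
Z remaining = 54.69 − 29.80 = 24.89 mol

24.9 mol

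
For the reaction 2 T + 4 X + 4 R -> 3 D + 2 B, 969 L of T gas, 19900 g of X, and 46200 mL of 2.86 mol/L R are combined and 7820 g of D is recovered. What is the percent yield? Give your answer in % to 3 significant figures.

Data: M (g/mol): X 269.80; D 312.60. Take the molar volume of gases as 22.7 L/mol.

45.2 %

n(T) = 969.0 / 22.7 = 42.69 mol
n(X) = 19900 / 269.80 = 73.76 mol
n(R) = 2.86 × 46200/1000 = 132.1 mol
n/ν → T: 21.35, X: 18.44, R: 33.03; X is limiting.
theoretical n(D) = (3/4) × 73.76 = 55.32 mol → 17290 g
% yield = 7820 / 17290 × 100 = 45.23 %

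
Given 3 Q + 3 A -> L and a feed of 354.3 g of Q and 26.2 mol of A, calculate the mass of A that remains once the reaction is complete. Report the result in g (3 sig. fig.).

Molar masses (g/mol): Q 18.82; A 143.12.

1060 g

n(Q) = 354.3 / 18.82 = 18.83 mol
n(A) = 26.20 mol
n/ν for Q = 18.83/3 = 6.277
n/ν for A = 26.20/3 = 8.733
Smallest n/ν is Q → limiting reagent.
A consumed = (3/3) × 18.83 = 18.83 mol
A remaining = 26.20 − 18.83 = 7.370 mol
mass = 7.370 × 143.12 = 1055 g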